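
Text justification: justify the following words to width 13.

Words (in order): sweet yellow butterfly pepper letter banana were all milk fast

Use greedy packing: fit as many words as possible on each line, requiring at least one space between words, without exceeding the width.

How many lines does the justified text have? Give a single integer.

Line 1: ['sweet', 'yellow'] (min_width=12, slack=1)
Line 2: ['butterfly'] (min_width=9, slack=4)
Line 3: ['pepper', 'letter'] (min_width=13, slack=0)
Line 4: ['banana', 'were'] (min_width=11, slack=2)
Line 5: ['all', 'milk', 'fast'] (min_width=13, slack=0)
Total lines: 5

Answer: 5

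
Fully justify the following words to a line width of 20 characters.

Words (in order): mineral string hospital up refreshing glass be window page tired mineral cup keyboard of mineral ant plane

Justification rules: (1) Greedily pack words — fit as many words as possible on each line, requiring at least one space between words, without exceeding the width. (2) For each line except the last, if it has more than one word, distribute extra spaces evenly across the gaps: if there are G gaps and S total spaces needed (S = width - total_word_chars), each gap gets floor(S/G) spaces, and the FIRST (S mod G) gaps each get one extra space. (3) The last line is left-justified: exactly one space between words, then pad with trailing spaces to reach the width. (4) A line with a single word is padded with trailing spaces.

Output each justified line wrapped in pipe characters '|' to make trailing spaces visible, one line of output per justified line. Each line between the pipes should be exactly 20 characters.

Answer: |mineral       string|
|hospital          up|
|refreshing  glass be|
|window   page  tired|
|mineral cup keyboard|
|of mineral ant plane|

Derivation:
Line 1: ['mineral', 'string'] (min_width=14, slack=6)
Line 2: ['hospital', 'up'] (min_width=11, slack=9)
Line 3: ['refreshing', 'glass', 'be'] (min_width=19, slack=1)
Line 4: ['window', 'page', 'tired'] (min_width=17, slack=3)
Line 5: ['mineral', 'cup', 'keyboard'] (min_width=20, slack=0)
Line 6: ['of', 'mineral', 'ant', 'plane'] (min_width=20, slack=0)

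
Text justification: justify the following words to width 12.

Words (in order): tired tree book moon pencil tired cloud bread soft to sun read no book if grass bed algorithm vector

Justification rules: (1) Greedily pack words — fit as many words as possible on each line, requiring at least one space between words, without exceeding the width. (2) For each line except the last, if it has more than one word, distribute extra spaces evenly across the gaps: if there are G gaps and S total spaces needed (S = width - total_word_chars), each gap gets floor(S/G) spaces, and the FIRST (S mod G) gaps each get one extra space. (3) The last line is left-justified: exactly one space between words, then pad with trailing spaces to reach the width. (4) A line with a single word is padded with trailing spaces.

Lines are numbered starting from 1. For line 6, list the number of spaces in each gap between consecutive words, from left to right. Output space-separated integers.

Answer: 1 1

Derivation:
Line 1: ['tired', 'tree'] (min_width=10, slack=2)
Line 2: ['book', 'moon'] (min_width=9, slack=3)
Line 3: ['pencil', 'tired'] (min_width=12, slack=0)
Line 4: ['cloud', 'bread'] (min_width=11, slack=1)
Line 5: ['soft', 'to', 'sun'] (min_width=11, slack=1)
Line 6: ['read', 'no', 'book'] (min_width=12, slack=0)
Line 7: ['if', 'grass', 'bed'] (min_width=12, slack=0)
Line 8: ['algorithm'] (min_width=9, slack=3)
Line 9: ['vector'] (min_width=6, slack=6)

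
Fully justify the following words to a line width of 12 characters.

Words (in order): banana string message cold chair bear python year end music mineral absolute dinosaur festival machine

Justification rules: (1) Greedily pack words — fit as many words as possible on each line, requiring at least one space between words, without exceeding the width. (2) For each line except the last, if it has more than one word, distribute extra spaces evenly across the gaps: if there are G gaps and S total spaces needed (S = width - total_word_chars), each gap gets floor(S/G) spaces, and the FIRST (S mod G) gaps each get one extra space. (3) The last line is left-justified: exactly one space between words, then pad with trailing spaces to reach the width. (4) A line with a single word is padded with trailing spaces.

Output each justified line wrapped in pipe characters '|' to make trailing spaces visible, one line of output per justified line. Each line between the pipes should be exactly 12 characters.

Line 1: ['banana'] (min_width=6, slack=6)
Line 2: ['string'] (min_width=6, slack=6)
Line 3: ['message', 'cold'] (min_width=12, slack=0)
Line 4: ['chair', 'bear'] (min_width=10, slack=2)
Line 5: ['python', 'year'] (min_width=11, slack=1)
Line 6: ['end', 'music'] (min_width=9, slack=3)
Line 7: ['mineral'] (min_width=7, slack=5)
Line 8: ['absolute'] (min_width=8, slack=4)
Line 9: ['dinosaur'] (min_width=8, slack=4)
Line 10: ['festival'] (min_width=8, slack=4)
Line 11: ['machine'] (min_width=7, slack=5)

Answer: |banana      |
|string      |
|message cold|
|chair   bear|
|python  year|
|end    music|
|mineral     |
|absolute    |
|dinosaur    |
|festival    |
|machine     |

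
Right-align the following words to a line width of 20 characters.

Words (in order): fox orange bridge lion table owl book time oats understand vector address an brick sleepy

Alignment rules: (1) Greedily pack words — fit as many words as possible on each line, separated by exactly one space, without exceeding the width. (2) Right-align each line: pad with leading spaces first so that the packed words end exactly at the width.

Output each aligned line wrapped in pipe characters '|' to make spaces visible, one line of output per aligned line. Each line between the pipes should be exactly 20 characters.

Answer: |   fox orange bridge|
| lion table owl book|
|time oats understand|
|   vector address an|
|        brick sleepy|

Derivation:
Line 1: ['fox', 'orange', 'bridge'] (min_width=17, slack=3)
Line 2: ['lion', 'table', 'owl', 'book'] (min_width=19, slack=1)
Line 3: ['time', 'oats', 'understand'] (min_width=20, slack=0)
Line 4: ['vector', 'address', 'an'] (min_width=17, slack=3)
Line 5: ['brick', 'sleepy'] (min_width=12, slack=8)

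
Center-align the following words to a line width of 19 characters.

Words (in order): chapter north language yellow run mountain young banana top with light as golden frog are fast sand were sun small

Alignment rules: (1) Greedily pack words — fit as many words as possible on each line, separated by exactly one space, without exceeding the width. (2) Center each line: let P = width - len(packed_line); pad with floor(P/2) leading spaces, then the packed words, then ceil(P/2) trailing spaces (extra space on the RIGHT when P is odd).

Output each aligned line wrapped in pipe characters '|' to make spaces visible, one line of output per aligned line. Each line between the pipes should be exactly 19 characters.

Answer: |   chapter north   |
|language yellow run|
|  mountain young   |
|  banana top with  |
|  light as golden  |
|frog are fast sand |
|  were sun small   |

Derivation:
Line 1: ['chapter', 'north'] (min_width=13, slack=6)
Line 2: ['language', 'yellow', 'run'] (min_width=19, slack=0)
Line 3: ['mountain', 'young'] (min_width=14, slack=5)
Line 4: ['banana', 'top', 'with'] (min_width=15, slack=4)
Line 5: ['light', 'as', 'golden'] (min_width=15, slack=4)
Line 6: ['frog', 'are', 'fast', 'sand'] (min_width=18, slack=1)
Line 7: ['were', 'sun', 'small'] (min_width=14, slack=5)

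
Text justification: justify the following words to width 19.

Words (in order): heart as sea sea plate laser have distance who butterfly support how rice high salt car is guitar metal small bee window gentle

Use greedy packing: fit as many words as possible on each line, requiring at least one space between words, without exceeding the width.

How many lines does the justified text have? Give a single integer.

Line 1: ['heart', 'as', 'sea', 'sea'] (min_width=16, slack=3)
Line 2: ['plate', 'laser', 'have'] (min_width=16, slack=3)
Line 3: ['distance', 'who'] (min_width=12, slack=7)
Line 4: ['butterfly', 'support'] (min_width=17, slack=2)
Line 5: ['how', 'rice', 'high', 'salt'] (min_width=18, slack=1)
Line 6: ['car', 'is', 'guitar', 'metal'] (min_width=19, slack=0)
Line 7: ['small', 'bee', 'window'] (min_width=16, slack=3)
Line 8: ['gentle'] (min_width=6, slack=13)
Total lines: 8

Answer: 8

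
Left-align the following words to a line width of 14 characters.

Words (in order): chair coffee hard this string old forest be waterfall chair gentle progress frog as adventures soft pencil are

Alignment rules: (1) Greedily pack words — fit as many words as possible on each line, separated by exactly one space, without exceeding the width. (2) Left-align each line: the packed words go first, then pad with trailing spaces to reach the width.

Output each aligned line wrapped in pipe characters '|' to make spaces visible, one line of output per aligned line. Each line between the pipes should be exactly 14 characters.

Line 1: ['chair', 'coffee'] (min_width=12, slack=2)
Line 2: ['hard', 'this'] (min_width=9, slack=5)
Line 3: ['string', 'old'] (min_width=10, slack=4)
Line 4: ['forest', 'be'] (min_width=9, slack=5)
Line 5: ['waterfall'] (min_width=9, slack=5)
Line 6: ['chair', 'gentle'] (min_width=12, slack=2)
Line 7: ['progress', 'frog'] (min_width=13, slack=1)
Line 8: ['as', 'adventures'] (min_width=13, slack=1)
Line 9: ['soft', 'pencil'] (min_width=11, slack=3)
Line 10: ['are'] (min_width=3, slack=11)

Answer: |chair coffee  |
|hard this     |
|string old    |
|forest be     |
|waterfall     |
|chair gentle  |
|progress frog |
|as adventures |
|soft pencil   |
|are           |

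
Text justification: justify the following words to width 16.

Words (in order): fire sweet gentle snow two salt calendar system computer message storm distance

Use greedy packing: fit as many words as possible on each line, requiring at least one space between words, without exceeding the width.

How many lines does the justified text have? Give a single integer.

Line 1: ['fire', 'sweet'] (min_width=10, slack=6)
Line 2: ['gentle', 'snow', 'two'] (min_width=15, slack=1)
Line 3: ['salt', 'calendar'] (min_width=13, slack=3)
Line 4: ['system', 'computer'] (min_width=15, slack=1)
Line 5: ['message', 'storm'] (min_width=13, slack=3)
Line 6: ['distance'] (min_width=8, slack=8)
Total lines: 6

Answer: 6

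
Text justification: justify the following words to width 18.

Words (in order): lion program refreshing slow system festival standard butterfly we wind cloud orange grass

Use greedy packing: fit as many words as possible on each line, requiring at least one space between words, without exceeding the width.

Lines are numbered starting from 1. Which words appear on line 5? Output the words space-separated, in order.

Answer: we wind cloud

Derivation:
Line 1: ['lion', 'program'] (min_width=12, slack=6)
Line 2: ['refreshing', 'slow'] (min_width=15, slack=3)
Line 3: ['system', 'festival'] (min_width=15, slack=3)
Line 4: ['standard', 'butterfly'] (min_width=18, slack=0)
Line 5: ['we', 'wind', 'cloud'] (min_width=13, slack=5)
Line 6: ['orange', 'grass'] (min_width=12, slack=6)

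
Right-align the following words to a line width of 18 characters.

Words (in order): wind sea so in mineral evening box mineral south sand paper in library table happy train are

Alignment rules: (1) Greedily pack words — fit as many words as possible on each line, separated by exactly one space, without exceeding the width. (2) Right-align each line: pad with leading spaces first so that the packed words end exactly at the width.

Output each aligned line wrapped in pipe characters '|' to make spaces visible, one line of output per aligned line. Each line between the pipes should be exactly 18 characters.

Answer: |    wind sea so in|
|   mineral evening|
| box mineral south|
|     sand paper in|
|     library table|
|   happy train are|

Derivation:
Line 1: ['wind', 'sea', 'so', 'in'] (min_width=14, slack=4)
Line 2: ['mineral', 'evening'] (min_width=15, slack=3)
Line 3: ['box', 'mineral', 'south'] (min_width=17, slack=1)
Line 4: ['sand', 'paper', 'in'] (min_width=13, slack=5)
Line 5: ['library', 'table'] (min_width=13, slack=5)
Line 6: ['happy', 'train', 'are'] (min_width=15, slack=3)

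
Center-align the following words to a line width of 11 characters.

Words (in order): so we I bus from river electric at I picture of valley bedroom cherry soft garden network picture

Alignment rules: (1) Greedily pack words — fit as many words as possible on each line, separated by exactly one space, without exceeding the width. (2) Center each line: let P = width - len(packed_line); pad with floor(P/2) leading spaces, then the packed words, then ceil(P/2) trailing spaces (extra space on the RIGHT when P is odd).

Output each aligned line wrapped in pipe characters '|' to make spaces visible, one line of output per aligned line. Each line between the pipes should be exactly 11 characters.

Answer: |so we I bus|
|from river |
|electric at|
| I picture |
| of valley |
|  bedroom  |
|cherry soft|
|  garden   |
|  network  |
|  picture  |

Derivation:
Line 1: ['so', 'we', 'I', 'bus'] (min_width=11, slack=0)
Line 2: ['from', 'river'] (min_width=10, slack=1)
Line 3: ['electric', 'at'] (min_width=11, slack=0)
Line 4: ['I', 'picture'] (min_width=9, slack=2)
Line 5: ['of', 'valley'] (min_width=9, slack=2)
Line 6: ['bedroom'] (min_width=7, slack=4)
Line 7: ['cherry', 'soft'] (min_width=11, slack=0)
Line 8: ['garden'] (min_width=6, slack=5)
Line 9: ['network'] (min_width=7, slack=4)
Line 10: ['picture'] (min_width=7, slack=4)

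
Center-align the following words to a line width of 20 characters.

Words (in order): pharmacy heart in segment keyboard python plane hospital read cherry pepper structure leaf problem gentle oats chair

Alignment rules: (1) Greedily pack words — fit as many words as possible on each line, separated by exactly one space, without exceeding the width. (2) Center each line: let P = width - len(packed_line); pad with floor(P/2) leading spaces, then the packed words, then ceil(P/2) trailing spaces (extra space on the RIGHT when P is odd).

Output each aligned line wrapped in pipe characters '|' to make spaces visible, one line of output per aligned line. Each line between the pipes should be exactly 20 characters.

Line 1: ['pharmacy', 'heart', 'in'] (min_width=17, slack=3)
Line 2: ['segment', 'keyboard'] (min_width=16, slack=4)
Line 3: ['python', 'plane'] (min_width=12, slack=8)
Line 4: ['hospital', 'read', 'cherry'] (min_width=20, slack=0)
Line 5: ['pepper', 'structure'] (min_width=16, slack=4)
Line 6: ['leaf', 'problem', 'gentle'] (min_width=19, slack=1)
Line 7: ['oats', 'chair'] (min_width=10, slack=10)

Answer: | pharmacy heart in  |
|  segment keyboard  |
|    python plane    |
|hospital read cherry|
|  pepper structure  |
|leaf problem gentle |
|     oats chair     |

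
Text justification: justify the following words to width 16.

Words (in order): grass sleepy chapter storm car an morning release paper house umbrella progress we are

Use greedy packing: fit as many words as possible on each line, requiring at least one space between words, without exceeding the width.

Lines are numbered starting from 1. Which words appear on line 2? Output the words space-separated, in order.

Line 1: ['grass', 'sleepy'] (min_width=12, slack=4)
Line 2: ['chapter', 'storm'] (min_width=13, slack=3)
Line 3: ['car', 'an', 'morning'] (min_width=14, slack=2)
Line 4: ['release', 'paper'] (min_width=13, slack=3)
Line 5: ['house', 'umbrella'] (min_width=14, slack=2)
Line 6: ['progress', 'we', 'are'] (min_width=15, slack=1)

Answer: chapter storm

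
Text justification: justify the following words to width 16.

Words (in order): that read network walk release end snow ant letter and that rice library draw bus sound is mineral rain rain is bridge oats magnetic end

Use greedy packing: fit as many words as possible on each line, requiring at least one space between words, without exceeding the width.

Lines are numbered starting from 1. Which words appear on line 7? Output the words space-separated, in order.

Line 1: ['that', 'read'] (min_width=9, slack=7)
Line 2: ['network', 'walk'] (min_width=12, slack=4)
Line 3: ['release', 'end', 'snow'] (min_width=16, slack=0)
Line 4: ['ant', 'letter', 'and'] (min_width=14, slack=2)
Line 5: ['that', 'rice'] (min_width=9, slack=7)
Line 6: ['library', 'draw', 'bus'] (min_width=16, slack=0)
Line 7: ['sound', 'is', 'mineral'] (min_width=16, slack=0)
Line 8: ['rain', 'rain', 'is'] (min_width=12, slack=4)
Line 9: ['bridge', 'oats'] (min_width=11, slack=5)
Line 10: ['magnetic', 'end'] (min_width=12, slack=4)

Answer: sound is mineral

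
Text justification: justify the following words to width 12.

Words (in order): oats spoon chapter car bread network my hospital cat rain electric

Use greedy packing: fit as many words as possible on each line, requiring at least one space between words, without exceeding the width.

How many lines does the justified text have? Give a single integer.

Line 1: ['oats', 'spoon'] (min_width=10, slack=2)
Line 2: ['chapter', 'car'] (min_width=11, slack=1)
Line 3: ['bread'] (min_width=5, slack=7)
Line 4: ['network', 'my'] (min_width=10, slack=2)
Line 5: ['hospital', 'cat'] (min_width=12, slack=0)
Line 6: ['rain'] (min_width=4, slack=8)
Line 7: ['electric'] (min_width=8, slack=4)
Total lines: 7

Answer: 7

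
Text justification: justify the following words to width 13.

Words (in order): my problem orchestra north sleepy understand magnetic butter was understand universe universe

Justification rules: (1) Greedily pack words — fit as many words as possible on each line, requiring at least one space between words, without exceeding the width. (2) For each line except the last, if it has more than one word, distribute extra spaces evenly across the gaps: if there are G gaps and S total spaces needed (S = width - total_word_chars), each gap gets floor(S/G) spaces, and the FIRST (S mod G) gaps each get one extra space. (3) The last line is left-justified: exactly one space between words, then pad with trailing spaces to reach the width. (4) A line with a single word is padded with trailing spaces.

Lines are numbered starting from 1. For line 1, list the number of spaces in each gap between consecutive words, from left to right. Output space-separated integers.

Answer: 4

Derivation:
Line 1: ['my', 'problem'] (min_width=10, slack=3)
Line 2: ['orchestra'] (min_width=9, slack=4)
Line 3: ['north', 'sleepy'] (min_width=12, slack=1)
Line 4: ['understand'] (min_width=10, slack=3)
Line 5: ['magnetic'] (min_width=8, slack=5)
Line 6: ['butter', 'was'] (min_width=10, slack=3)
Line 7: ['understand'] (min_width=10, slack=3)
Line 8: ['universe'] (min_width=8, slack=5)
Line 9: ['universe'] (min_width=8, slack=5)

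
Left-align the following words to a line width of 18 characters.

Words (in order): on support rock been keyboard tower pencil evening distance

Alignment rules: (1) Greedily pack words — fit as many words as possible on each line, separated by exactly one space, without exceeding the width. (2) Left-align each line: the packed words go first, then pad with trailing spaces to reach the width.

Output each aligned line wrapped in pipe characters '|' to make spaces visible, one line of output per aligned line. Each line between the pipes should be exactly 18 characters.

Line 1: ['on', 'support', 'rock'] (min_width=15, slack=3)
Line 2: ['been', 'keyboard'] (min_width=13, slack=5)
Line 3: ['tower', 'pencil'] (min_width=12, slack=6)
Line 4: ['evening', 'distance'] (min_width=16, slack=2)

Answer: |on support rock   |
|been keyboard     |
|tower pencil      |
|evening distance  |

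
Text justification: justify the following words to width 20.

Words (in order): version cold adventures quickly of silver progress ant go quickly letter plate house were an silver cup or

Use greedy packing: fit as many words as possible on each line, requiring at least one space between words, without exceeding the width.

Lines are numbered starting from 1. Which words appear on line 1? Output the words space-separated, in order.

Answer: version cold

Derivation:
Line 1: ['version', 'cold'] (min_width=12, slack=8)
Line 2: ['adventures', 'quickly'] (min_width=18, slack=2)
Line 3: ['of', 'silver', 'progress'] (min_width=18, slack=2)
Line 4: ['ant', 'go', 'quickly'] (min_width=14, slack=6)
Line 5: ['letter', 'plate', 'house'] (min_width=18, slack=2)
Line 6: ['were', 'an', 'silver', 'cup'] (min_width=18, slack=2)
Line 7: ['or'] (min_width=2, slack=18)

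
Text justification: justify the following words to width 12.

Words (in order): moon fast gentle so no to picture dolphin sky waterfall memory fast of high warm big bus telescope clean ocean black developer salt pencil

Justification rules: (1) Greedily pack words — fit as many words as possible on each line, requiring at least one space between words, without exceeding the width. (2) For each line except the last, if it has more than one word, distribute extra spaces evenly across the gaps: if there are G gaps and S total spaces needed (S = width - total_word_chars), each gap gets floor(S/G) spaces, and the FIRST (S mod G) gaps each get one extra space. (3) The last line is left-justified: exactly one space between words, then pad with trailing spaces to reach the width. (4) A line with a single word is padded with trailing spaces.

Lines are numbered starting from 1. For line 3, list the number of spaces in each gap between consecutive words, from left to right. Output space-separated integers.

Line 1: ['moon', 'fast'] (min_width=9, slack=3)
Line 2: ['gentle', 'so', 'no'] (min_width=12, slack=0)
Line 3: ['to', 'picture'] (min_width=10, slack=2)
Line 4: ['dolphin', 'sky'] (min_width=11, slack=1)
Line 5: ['waterfall'] (min_width=9, slack=3)
Line 6: ['memory', 'fast'] (min_width=11, slack=1)
Line 7: ['of', 'high', 'warm'] (min_width=12, slack=0)
Line 8: ['big', 'bus'] (min_width=7, slack=5)
Line 9: ['telescope'] (min_width=9, slack=3)
Line 10: ['clean', 'ocean'] (min_width=11, slack=1)
Line 11: ['black'] (min_width=5, slack=7)
Line 12: ['developer'] (min_width=9, slack=3)
Line 13: ['salt', 'pencil'] (min_width=11, slack=1)

Answer: 3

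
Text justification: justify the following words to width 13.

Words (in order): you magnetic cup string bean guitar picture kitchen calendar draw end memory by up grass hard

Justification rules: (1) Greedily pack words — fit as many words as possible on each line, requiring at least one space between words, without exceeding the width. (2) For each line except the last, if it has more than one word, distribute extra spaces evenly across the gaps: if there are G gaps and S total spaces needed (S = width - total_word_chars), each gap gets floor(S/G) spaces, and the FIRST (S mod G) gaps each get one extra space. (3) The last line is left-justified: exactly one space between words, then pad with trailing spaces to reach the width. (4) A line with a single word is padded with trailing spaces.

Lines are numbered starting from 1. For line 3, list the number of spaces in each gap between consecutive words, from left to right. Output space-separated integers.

Answer: 3

Derivation:
Line 1: ['you', 'magnetic'] (min_width=12, slack=1)
Line 2: ['cup', 'string'] (min_width=10, slack=3)
Line 3: ['bean', 'guitar'] (min_width=11, slack=2)
Line 4: ['picture'] (min_width=7, slack=6)
Line 5: ['kitchen'] (min_width=7, slack=6)
Line 6: ['calendar', 'draw'] (min_width=13, slack=0)
Line 7: ['end', 'memory', 'by'] (min_width=13, slack=0)
Line 8: ['up', 'grass', 'hard'] (min_width=13, slack=0)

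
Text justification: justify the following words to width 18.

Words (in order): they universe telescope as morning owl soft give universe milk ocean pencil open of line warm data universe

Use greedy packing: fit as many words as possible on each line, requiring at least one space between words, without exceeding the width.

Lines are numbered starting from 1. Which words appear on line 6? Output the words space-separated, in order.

Line 1: ['they', 'universe'] (min_width=13, slack=5)
Line 2: ['telescope', 'as'] (min_width=12, slack=6)
Line 3: ['morning', 'owl', 'soft'] (min_width=16, slack=2)
Line 4: ['give', 'universe', 'milk'] (min_width=18, slack=0)
Line 5: ['ocean', 'pencil', 'open'] (min_width=17, slack=1)
Line 6: ['of', 'line', 'warm', 'data'] (min_width=17, slack=1)
Line 7: ['universe'] (min_width=8, slack=10)

Answer: of line warm data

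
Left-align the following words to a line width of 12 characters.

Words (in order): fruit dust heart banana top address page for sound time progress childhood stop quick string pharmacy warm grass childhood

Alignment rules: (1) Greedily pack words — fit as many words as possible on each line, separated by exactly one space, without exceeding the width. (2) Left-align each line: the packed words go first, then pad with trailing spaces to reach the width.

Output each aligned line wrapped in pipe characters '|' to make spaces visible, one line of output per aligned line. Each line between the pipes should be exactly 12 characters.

Line 1: ['fruit', 'dust'] (min_width=10, slack=2)
Line 2: ['heart', 'banana'] (min_width=12, slack=0)
Line 3: ['top', 'address'] (min_width=11, slack=1)
Line 4: ['page', 'for'] (min_width=8, slack=4)
Line 5: ['sound', 'time'] (min_width=10, slack=2)
Line 6: ['progress'] (min_width=8, slack=4)
Line 7: ['childhood'] (min_width=9, slack=3)
Line 8: ['stop', 'quick'] (min_width=10, slack=2)
Line 9: ['string'] (min_width=6, slack=6)
Line 10: ['pharmacy'] (min_width=8, slack=4)
Line 11: ['warm', 'grass'] (min_width=10, slack=2)
Line 12: ['childhood'] (min_width=9, slack=3)

Answer: |fruit dust  |
|heart banana|
|top address |
|page for    |
|sound time  |
|progress    |
|childhood   |
|stop quick  |
|string      |
|pharmacy    |
|warm grass  |
|childhood   |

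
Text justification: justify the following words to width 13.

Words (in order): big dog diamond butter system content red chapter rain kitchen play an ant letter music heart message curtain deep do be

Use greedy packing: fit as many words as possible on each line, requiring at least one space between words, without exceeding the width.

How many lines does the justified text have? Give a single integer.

Answer: 11

Derivation:
Line 1: ['big', 'dog'] (min_width=7, slack=6)
Line 2: ['diamond'] (min_width=7, slack=6)
Line 3: ['butter', 'system'] (min_width=13, slack=0)
Line 4: ['content', 'red'] (min_width=11, slack=2)
Line 5: ['chapter', 'rain'] (min_width=12, slack=1)
Line 6: ['kitchen', 'play'] (min_width=12, slack=1)
Line 7: ['an', 'ant', 'letter'] (min_width=13, slack=0)
Line 8: ['music', 'heart'] (min_width=11, slack=2)
Line 9: ['message'] (min_width=7, slack=6)
Line 10: ['curtain', 'deep'] (min_width=12, slack=1)
Line 11: ['do', 'be'] (min_width=5, slack=8)
Total lines: 11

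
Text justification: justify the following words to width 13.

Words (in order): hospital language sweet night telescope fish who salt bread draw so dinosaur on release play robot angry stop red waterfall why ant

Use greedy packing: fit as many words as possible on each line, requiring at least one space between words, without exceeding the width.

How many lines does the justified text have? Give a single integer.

Line 1: ['hospital'] (min_width=8, slack=5)
Line 2: ['language'] (min_width=8, slack=5)
Line 3: ['sweet', 'night'] (min_width=11, slack=2)
Line 4: ['telescope'] (min_width=9, slack=4)
Line 5: ['fish', 'who', 'salt'] (min_width=13, slack=0)
Line 6: ['bread', 'draw', 'so'] (min_width=13, slack=0)
Line 7: ['dinosaur', 'on'] (min_width=11, slack=2)
Line 8: ['release', 'play'] (min_width=12, slack=1)
Line 9: ['robot', 'angry'] (min_width=11, slack=2)
Line 10: ['stop', 'red'] (min_width=8, slack=5)
Line 11: ['waterfall', 'why'] (min_width=13, slack=0)
Line 12: ['ant'] (min_width=3, slack=10)
Total lines: 12

Answer: 12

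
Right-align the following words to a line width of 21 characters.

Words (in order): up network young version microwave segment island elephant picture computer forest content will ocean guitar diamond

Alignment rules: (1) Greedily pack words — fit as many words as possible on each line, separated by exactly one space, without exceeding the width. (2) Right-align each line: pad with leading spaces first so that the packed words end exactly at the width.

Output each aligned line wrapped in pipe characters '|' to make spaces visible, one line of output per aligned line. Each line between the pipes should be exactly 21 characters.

Line 1: ['up', 'network', 'young'] (min_width=16, slack=5)
Line 2: ['version', 'microwave'] (min_width=17, slack=4)
Line 3: ['segment', 'island'] (min_width=14, slack=7)
Line 4: ['elephant', 'picture'] (min_width=16, slack=5)
Line 5: ['computer', 'forest'] (min_width=15, slack=6)
Line 6: ['content', 'will', 'ocean'] (min_width=18, slack=3)
Line 7: ['guitar', 'diamond'] (min_width=14, slack=7)

Answer: |     up network young|
|    version microwave|
|       segment island|
|     elephant picture|
|      computer forest|
|   content will ocean|
|       guitar diamond|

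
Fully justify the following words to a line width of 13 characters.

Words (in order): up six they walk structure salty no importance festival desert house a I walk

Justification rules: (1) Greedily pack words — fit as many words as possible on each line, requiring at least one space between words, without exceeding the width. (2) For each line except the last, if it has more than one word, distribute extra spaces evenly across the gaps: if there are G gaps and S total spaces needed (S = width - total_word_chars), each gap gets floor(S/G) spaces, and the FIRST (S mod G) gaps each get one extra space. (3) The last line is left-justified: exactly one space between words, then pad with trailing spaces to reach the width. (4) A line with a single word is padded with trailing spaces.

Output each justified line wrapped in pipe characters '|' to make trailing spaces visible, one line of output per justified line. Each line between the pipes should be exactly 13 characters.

Answer: |up  six  they|
|walk         |
|structure    |
|salty      no|
|importance   |
|festival     |
|desert  house|
|a I walk     |

Derivation:
Line 1: ['up', 'six', 'they'] (min_width=11, slack=2)
Line 2: ['walk'] (min_width=4, slack=9)
Line 3: ['structure'] (min_width=9, slack=4)
Line 4: ['salty', 'no'] (min_width=8, slack=5)
Line 5: ['importance'] (min_width=10, slack=3)
Line 6: ['festival'] (min_width=8, slack=5)
Line 7: ['desert', 'house'] (min_width=12, slack=1)
Line 8: ['a', 'I', 'walk'] (min_width=8, slack=5)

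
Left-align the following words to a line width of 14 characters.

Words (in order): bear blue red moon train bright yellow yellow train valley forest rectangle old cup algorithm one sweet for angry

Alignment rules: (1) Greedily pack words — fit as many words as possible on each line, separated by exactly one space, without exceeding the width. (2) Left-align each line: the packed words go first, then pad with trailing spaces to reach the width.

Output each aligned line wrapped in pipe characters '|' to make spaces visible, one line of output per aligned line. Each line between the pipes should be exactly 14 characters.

Line 1: ['bear', 'blue', 'red'] (min_width=13, slack=1)
Line 2: ['moon', 'train'] (min_width=10, slack=4)
Line 3: ['bright', 'yellow'] (min_width=13, slack=1)
Line 4: ['yellow', 'train'] (min_width=12, slack=2)
Line 5: ['valley', 'forest'] (min_width=13, slack=1)
Line 6: ['rectangle', 'old'] (min_width=13, slack=1)
Line 7: ['cup', 'algorithm'] (min_width=13, slack=1)
Line 8: ['one', 'sweet', 'for'] (min_width=13, slack=1)
Line 9: ['angry'] (min_width=5, slack=9)

Answer: |bear blue red |
|moon train    |
|bright yellow |
|yellow train  |
|valley forest |
|rectangle old |
|cup algorithm |
|one sweet for |
|angry         |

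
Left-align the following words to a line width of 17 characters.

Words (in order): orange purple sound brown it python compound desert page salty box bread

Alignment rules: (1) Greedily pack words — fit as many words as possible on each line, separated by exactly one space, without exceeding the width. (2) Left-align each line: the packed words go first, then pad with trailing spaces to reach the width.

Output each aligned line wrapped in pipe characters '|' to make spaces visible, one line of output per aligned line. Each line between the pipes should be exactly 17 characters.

Line 1: ['orange', 'purple'] (min_width=13, slack=4)
Line 2: ['sound', 'brown', 'it'] (min_width=14, slack=3)
Line 3: ['python', 'compound'] (min_width=15, slack=2)
Line 4: ['desert', 'page', 'salty'] (min_width=17, slack=0)
Line 5: ['box', 'bread'] (min_width=9, slack=8)

Answer: |orange purple    |
|sound brown it   |
|python compound  |
|desert page salty|
|box bread        |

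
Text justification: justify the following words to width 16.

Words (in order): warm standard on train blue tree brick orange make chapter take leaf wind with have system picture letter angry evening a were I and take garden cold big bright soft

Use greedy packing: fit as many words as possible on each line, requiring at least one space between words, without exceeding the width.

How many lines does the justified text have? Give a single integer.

Answer: 11

Derivation:
Line 1: ['warm', 'standard', 'on'] (min_width=16, slack=0)
Line 2: ['train', 'blue', 'tree'] (min_width=15, slack=1)
Line 3: ['brick', 'orange'] (min_width=12, slack=4)
Line 4: ['make', 'chapter'] (min_width=12, slack=4)
Line 5: ['take', 'leaf', 'wind'] (min_width=14, slack=2)
Line 6: ['with', 'have', 'system'] (min_width=16, slack=0)
Line 7: ['picture', 'letter'] (min_width=14, slack=2)
Line 8: ['angry', 'evening', 'a'] (min_width=15, slack=1)
Line 9: ['were', 'I', 'and', 'take'] (min_width=15, slack=1)
Line 10: ['garden', 'cold', 'big'] (min_width=15, slack=1)
Line 11: ['bright', 'soft'] (min_width=11, slack=5)
Total lines: 11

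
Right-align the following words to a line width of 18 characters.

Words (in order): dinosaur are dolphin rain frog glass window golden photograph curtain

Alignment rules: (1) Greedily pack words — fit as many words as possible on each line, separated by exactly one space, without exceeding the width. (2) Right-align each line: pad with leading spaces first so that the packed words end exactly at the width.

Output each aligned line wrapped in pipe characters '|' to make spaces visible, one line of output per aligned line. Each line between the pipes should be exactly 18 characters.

Line 1: ['dinosaur', 'are'] (min_width=12, slack=6)
Line 2: ['dolphin', 'rain', 'frog'] (min_width=17, slack=1)
Line 3: ['glass', 'window'] (min_width=12, slack=6)
Line 4: ['golden', 'photograph'] (min_width=17, slack=1)
Line 5: ['curtain'] (min_width=7, slack=11)

Answer: |      dinosaur are|
| dolphin rain frog|
|      glass window|
| golden photograph|
|           curtain|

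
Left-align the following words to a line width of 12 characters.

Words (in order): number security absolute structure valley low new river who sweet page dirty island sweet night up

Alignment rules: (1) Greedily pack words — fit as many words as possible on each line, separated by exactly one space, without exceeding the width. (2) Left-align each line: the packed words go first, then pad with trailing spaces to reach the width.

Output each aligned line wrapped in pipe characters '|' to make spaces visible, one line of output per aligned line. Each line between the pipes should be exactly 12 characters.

Answer: |number      |
|security    |
|absolute    |
|structure   |
|valley low  |
|new river   |
|who sweet   |
|page dirty  |
|island sweet|
|night up    |

Derivation:
Line 1: ['number'] (min_width=6, slack=6)
Line 2: ['security'] (min_width=8, slack=4)
Line 3: ['absolute'] (min_width=8, slack=4)
Line 4: ['structure'] (min_width=9, slack=3)
Line 5: ['valley', 'low'] (min_width=10, slack=2)
Line 6: ['new', 'river'] (min_width=9, slack=3)
Line 7: ['who', 'sweet'] (min_width=9, slack=3)
Line 8: ['page', 'dirty'] (min_width=10, slack=2)
Line 9: ['island', 'sweet'] (min_width=12, slack=0)
Line 10: ['night', 'up'] (min_width=8, slack=4)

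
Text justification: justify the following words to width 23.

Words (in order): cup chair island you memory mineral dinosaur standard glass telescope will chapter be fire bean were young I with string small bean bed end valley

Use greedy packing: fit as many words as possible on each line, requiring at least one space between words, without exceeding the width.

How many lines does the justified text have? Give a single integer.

Answer: 7

Derivation:
Line 1: ['cup', 'chair', 'island', 'you'] (min_width=20, slack=3)
Line 2: ['memory', 'mineral', 'dinosaur'] (min_width=23, slack=0)
Line 3: ['standard', 'glass'] (min_width=14, slack=9)
Line 4: ['telescope', 'will', 'chapter'] (min_width=22, slack=1)
Line 5: ['be', 'fire', 'bean', 'were', 'young'] (min_width=23, slack=0)
Line 6: ['I', 'with', 'string', 'small'] (min_width=19, slack=4)
Line 7: ['bean', 'bed', 'end', 'valley'] (min_width=19, slack=4)
Total lines: 7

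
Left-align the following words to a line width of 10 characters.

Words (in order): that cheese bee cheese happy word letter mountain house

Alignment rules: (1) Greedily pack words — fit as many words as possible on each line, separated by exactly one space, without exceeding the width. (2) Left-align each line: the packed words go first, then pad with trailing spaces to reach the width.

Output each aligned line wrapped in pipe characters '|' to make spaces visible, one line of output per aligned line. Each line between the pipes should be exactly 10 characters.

Line 1: ['that'] (min_width=4, slack=6)
Line 2: ['cheese', 'bee'] (min_width=10, slack=0)
Line 3: ['cheese'] (min_width=6, slack=4)
Line 4: ['happy', 'word'] (min_width=10, slack=0)
Line 5: ['letter'] (min_width=6, slack=4)
Line 6: ['mountain'] (min_width=8, slack=2)
Line 7: ['house'] (min_width=5, slack=5)

Answer: |that      |
|cheese bee|
|cheese    |
|happy word|
|letter    |
|mountain  |
|house     |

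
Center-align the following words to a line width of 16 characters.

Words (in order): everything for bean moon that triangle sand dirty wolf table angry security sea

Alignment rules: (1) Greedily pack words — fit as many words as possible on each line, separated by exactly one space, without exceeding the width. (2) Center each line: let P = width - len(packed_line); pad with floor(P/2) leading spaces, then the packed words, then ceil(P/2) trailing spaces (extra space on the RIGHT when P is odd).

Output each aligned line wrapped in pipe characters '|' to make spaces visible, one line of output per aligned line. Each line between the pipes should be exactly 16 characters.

Answer: | everything for |
| bean moon that |
| triangle sand  |
|dirty wolf table|
| angry security |
|      sea       |

Derivation:
Line 1: ['everything', 'for'] (min_width=14, slack=2)
Line 2: ['bean', 'moon', 'that'] (min_width=14, slack=2)
Line 3: ['triangle', 'sand'] (min_width=13, slack=3)
Line 4: ['dirty', 'wolf', 'table'] (min_width=16, slack=0)
Line 5: ['angry', 'security'] (min_width=14, slack=2)
Line 6: ['sea'] (min_width=3, slack=13)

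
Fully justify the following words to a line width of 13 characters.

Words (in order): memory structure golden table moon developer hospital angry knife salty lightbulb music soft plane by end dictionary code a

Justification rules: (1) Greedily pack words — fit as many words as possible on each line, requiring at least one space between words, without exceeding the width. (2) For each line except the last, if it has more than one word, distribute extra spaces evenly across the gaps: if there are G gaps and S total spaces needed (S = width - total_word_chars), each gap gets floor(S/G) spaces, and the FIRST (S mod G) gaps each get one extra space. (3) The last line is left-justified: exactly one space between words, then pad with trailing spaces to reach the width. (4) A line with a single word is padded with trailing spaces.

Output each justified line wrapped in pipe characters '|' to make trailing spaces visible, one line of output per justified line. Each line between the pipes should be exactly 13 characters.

Line 1: ['memory'] (min_width=6, slack=7)
Line 2: ['structure'] (min_width=9, slack=4)
Line 3: ['golden', 'table'] (min_width=12, slack=1)
Line 4: ['moon'] (min_width=4, slack=9)
Line 5: ['developer'] (min_width=9, slack=4)
Line 6: ['hospital'] (min_width=8, slack=5)
Line 7: ['angry', 'knife'] (min_width=11, slack=2)
Line 8: ['salty'] (min_width=5, slack=8)
Line 9: ['lightbulb'] (min_width=9, slack=4)
Line 10: ['music', 'soft'] (min_width=10, slack=3)
Line 11: ['plane', 'by', 'end'] (min_width=12, slack=1)
Line 12: ['dictionary'] (min_width=10, slack=3)
Line 13: ['code', 'a'] (min_width=6, slack=7)

Answer: |memory       |
|structure    |
|golden  table|
|moon         |
|developer    |
|hospital     |
|angry   knife|
|salty        |
|lightbulb    |
|music    soft|
|plane  by end|
|dictionary   |
|code a       |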